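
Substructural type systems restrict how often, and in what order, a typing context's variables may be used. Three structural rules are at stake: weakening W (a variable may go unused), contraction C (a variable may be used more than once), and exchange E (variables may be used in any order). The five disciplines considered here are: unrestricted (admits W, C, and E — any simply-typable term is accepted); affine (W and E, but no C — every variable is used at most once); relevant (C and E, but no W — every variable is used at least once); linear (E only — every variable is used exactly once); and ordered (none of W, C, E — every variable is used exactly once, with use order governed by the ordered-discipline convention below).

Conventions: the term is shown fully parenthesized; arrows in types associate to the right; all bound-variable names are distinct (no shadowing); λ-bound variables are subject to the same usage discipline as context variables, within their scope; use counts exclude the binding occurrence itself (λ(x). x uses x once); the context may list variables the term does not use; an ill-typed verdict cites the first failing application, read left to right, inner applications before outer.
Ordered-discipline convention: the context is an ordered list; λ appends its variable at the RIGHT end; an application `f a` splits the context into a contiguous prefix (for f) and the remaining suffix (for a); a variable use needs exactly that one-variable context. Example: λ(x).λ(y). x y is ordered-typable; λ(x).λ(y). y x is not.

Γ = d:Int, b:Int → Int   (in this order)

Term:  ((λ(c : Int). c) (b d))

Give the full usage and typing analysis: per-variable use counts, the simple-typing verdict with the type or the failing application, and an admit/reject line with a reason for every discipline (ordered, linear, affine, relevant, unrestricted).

use counts: d: 1; b: 1; c (λ-bound): 1
order of uses: c, b, d
typing: well-typed — term : Int
ordered ✗ (use order c, b, d needs exchange)
linear ✓ (d, b, c: one use apiece)
affine ✓ (at most one use each (d, b, c))
relevant ✓ (none of d, b, c goes unused)
unrestricted ✓ (type-checks (Int) and nothing is barred)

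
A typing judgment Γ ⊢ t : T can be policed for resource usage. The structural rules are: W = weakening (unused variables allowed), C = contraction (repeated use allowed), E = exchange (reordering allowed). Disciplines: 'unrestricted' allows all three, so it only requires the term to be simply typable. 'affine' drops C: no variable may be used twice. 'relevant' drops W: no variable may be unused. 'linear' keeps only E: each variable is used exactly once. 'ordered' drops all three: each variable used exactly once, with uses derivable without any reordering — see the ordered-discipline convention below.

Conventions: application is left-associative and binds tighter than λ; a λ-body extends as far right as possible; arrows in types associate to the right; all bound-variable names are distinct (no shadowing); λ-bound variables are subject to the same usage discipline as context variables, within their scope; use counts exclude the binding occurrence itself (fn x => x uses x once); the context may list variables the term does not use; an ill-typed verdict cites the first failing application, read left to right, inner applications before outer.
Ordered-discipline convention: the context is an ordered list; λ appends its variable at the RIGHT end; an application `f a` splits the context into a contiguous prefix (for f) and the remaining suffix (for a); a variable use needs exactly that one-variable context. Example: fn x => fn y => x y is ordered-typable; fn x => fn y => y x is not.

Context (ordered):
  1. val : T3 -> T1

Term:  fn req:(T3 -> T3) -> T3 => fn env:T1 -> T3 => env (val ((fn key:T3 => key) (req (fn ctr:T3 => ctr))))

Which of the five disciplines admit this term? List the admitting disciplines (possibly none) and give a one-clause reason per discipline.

accepted by: linear, affine, relevant, unrestricted
variable uses: val: 1, req (λ-bound): 1, env (λ-bound): 1, key (λ-bound): 1, ctr (λ-bound): 1
order of uses: env, val, key, req, ctr
typing: well-typed — term : ((T3 -> T3) -> T3) -> (T1 -> T3) -> T3
ordered: ✗, needs exchange: uses follow env, val, key, req, ctr
linear: ✓, val, req, env, key, ctr: one use apiece
affine: ✓, at most one use each (val, req, env, key, ctr)
relevant: ✓, val, req, env, key, ctr: all used, weakening unneeded
unrestricted: ✓, simply typable at ((T3 -> T3) -> T3) -> (T1 -> T3) -> T3; W, C, E all held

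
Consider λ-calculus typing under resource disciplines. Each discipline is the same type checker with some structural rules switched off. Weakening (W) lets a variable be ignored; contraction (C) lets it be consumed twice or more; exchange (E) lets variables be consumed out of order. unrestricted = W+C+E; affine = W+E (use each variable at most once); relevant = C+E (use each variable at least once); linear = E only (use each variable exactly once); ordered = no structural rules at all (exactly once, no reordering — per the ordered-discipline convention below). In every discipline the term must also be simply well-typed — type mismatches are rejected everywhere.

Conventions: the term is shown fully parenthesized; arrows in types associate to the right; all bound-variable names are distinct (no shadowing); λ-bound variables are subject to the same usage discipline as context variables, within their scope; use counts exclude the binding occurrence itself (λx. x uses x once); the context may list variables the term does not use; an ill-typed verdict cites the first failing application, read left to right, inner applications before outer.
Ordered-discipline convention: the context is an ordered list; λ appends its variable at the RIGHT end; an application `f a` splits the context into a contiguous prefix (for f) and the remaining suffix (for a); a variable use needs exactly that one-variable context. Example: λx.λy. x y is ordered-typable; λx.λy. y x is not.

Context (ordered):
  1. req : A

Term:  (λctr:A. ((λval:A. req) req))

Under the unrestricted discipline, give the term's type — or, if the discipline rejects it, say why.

term : A -> A
variable uses: req=2; ctr [bound]=0; val [bound]=0
use order (left to right): req, req
typing: the term checks, with type A -> A
all disciplines: ordered ✗, linear ✗, affine ✗, relevant ✗, unrestricted ✓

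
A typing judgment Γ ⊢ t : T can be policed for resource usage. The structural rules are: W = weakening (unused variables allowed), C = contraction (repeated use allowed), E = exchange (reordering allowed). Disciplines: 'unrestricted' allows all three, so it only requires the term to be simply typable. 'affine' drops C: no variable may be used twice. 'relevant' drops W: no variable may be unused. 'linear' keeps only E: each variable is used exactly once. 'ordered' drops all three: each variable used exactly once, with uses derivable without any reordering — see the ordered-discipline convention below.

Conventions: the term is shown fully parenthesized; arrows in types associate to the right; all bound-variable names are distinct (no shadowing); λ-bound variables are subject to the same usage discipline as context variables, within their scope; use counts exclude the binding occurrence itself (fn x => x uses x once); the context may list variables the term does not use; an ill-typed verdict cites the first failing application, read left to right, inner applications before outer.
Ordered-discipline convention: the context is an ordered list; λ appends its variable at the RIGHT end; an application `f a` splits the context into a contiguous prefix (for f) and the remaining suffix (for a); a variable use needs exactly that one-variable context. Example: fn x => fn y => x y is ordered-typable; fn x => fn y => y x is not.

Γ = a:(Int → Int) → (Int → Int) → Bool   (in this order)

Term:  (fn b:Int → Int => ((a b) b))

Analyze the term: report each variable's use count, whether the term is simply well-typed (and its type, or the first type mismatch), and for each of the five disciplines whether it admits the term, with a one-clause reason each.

usage: a ×1, b (λ-bound) ×2
use order (left to right): a, b, b
typing: well-typed at (Int → Int) → Bool
ordered ✗ (b ×2 used more than once (contraction))
linear ✗ (b ×2 used more than once (contraction))
affine ✗ (b ×2 used more than once (contraction))
relevant ✓ (every one of a, b appears)
unrestricted ✓ (type-checks ((Int → Int) → Bool) and nothing is barred)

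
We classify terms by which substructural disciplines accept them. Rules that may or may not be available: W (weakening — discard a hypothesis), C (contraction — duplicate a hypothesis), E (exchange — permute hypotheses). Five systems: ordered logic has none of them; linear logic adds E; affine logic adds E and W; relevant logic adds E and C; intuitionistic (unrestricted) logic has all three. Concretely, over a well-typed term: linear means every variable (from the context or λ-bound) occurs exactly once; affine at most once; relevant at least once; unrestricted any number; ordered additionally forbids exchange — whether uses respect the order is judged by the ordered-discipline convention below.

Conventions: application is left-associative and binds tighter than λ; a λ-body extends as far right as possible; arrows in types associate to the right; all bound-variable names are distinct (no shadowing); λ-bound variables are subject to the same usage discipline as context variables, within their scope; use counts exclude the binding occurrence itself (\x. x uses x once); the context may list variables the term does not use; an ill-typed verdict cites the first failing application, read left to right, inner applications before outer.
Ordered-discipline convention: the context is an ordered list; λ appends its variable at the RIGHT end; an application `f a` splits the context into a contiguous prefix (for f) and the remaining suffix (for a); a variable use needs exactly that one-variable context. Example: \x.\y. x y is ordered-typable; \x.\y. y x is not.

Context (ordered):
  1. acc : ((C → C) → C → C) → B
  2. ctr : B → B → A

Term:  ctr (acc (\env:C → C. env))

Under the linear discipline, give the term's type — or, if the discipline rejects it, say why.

term : B → A
variable uses: acc: 1×; ctr: 1×; env (bound): 1×
use order (left to right): ctr, acc, env
typing: well-typed — term : B → A
summary: ordered ✗; linear ✓; affine ✓; relevant ✓; unrestricted ✓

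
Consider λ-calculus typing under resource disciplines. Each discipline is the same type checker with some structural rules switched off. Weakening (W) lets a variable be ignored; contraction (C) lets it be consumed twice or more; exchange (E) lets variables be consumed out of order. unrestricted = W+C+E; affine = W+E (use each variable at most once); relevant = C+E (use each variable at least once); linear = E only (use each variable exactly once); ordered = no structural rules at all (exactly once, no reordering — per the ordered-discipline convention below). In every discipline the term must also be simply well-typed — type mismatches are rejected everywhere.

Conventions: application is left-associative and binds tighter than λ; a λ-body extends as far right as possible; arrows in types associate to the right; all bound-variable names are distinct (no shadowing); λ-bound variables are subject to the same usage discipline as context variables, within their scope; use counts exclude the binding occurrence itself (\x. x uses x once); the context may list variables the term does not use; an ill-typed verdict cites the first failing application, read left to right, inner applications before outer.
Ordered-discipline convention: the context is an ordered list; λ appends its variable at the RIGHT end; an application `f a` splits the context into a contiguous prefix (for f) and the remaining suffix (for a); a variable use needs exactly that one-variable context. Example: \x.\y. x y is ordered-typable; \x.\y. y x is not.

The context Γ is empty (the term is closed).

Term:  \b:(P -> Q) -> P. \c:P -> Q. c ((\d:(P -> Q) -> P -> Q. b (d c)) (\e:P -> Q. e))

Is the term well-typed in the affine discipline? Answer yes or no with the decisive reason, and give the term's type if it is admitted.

no — repeated use of c ×2
variable uses: b [bound]: 1; c [bound]: 2; d [bound]: 1; e [bound]: 1
use order (left to right): c, b, d, c, e
typing: well-typed at ((P -> Q) -> P) -> (P -> Q) -> Q
per-discipline verdicts: ordered ✗; linear ✗; affine ✗; relevant ✓; unrestricted ✓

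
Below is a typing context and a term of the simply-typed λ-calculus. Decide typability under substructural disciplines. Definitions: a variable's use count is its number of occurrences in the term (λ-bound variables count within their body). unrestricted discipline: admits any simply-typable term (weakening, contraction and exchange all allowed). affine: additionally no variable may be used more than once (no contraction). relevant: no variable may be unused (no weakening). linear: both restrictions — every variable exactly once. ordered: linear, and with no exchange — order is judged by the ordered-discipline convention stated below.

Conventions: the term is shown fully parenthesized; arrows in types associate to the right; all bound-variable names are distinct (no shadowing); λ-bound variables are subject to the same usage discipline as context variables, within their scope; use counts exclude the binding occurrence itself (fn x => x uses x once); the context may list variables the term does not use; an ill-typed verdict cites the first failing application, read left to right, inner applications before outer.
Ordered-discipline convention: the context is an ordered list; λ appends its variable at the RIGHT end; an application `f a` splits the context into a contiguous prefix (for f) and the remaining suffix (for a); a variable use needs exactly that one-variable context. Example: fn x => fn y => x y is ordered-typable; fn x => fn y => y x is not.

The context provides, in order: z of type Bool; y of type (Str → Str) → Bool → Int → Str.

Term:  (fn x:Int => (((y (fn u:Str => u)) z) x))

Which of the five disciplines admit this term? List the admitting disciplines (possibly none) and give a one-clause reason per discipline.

admitted in: linear, affine, relevant, unrestricted
counts: z: 1, y: 1, x [bound]: 1, u [bound]: 1
order of uses: y, u, z, x
typing: well-typed at Int → Str
ordered: ✗, needs exchange: uses follow y, u, z, x
linear: ✓, each of z, y, x, u used exactly once
affine: ✓, z, y, x, u: no repeats, contraction unneeded
relevant: ✓, z, y, x, u: all used, weakening unneeded
unrestricted: ✓, type-checks (Int → Str) and nothing is barred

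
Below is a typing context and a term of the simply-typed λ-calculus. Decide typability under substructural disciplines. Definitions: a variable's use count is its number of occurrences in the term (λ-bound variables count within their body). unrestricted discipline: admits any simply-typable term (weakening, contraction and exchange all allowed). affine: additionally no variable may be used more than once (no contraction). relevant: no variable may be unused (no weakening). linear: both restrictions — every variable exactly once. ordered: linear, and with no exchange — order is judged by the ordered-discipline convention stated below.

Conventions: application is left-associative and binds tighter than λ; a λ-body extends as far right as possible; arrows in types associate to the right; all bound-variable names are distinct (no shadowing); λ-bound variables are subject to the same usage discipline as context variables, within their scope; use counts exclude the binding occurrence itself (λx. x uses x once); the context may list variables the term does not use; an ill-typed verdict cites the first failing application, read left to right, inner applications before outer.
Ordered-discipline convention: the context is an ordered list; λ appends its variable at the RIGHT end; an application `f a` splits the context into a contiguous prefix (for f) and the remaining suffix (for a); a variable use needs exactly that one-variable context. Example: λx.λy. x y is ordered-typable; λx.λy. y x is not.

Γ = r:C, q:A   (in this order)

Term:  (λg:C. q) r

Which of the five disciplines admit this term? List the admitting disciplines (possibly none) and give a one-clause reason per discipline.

admitting disciplines: affine, unrestricted
counts: r: 1×; q: 1×; g (λ-bound): 0×
use order (left to right): q, r
typing: well-typed at A
ordered: ✗, g left unused
linear: ✗, g left unused
affine: ✓, none of r, q, g used more than once
relevant: ✗, g left unused
unrestricted: ✓, simply typable at A; W, C, E all held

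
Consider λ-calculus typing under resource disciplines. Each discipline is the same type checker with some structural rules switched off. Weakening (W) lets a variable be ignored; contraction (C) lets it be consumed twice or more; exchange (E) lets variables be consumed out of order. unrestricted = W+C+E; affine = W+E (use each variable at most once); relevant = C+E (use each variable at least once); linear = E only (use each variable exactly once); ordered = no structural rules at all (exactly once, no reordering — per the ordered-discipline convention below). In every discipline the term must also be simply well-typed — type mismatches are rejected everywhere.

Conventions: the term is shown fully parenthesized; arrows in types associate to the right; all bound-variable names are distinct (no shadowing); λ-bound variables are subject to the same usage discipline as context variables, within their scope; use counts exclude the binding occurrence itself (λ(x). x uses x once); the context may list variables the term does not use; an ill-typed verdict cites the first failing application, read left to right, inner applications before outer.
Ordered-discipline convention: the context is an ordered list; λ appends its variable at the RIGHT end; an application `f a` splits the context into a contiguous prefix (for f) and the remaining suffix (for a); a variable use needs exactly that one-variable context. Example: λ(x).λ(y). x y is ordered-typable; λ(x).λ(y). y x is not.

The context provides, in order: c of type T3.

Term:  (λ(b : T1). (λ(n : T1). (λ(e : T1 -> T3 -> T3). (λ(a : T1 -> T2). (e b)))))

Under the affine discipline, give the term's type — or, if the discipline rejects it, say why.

term : T1 -> T1 -> (T1 -> T3 -> T3) -> (T1 -> T2) -> T3 -> T3
variable uses: c=0; b (bound)=1; n (bound)=0; e (bound)=1; a (bound)=0
order of uses: e, b
typing: well-typed — term : T1 -> T1 -> (T1 -> T3 -> T3) -> (T1 -> T2) -> T3 -> T3
across the five disciplines: ordered ✗, linear ✗, affine ✓, relevant ✗, unrestricted ✓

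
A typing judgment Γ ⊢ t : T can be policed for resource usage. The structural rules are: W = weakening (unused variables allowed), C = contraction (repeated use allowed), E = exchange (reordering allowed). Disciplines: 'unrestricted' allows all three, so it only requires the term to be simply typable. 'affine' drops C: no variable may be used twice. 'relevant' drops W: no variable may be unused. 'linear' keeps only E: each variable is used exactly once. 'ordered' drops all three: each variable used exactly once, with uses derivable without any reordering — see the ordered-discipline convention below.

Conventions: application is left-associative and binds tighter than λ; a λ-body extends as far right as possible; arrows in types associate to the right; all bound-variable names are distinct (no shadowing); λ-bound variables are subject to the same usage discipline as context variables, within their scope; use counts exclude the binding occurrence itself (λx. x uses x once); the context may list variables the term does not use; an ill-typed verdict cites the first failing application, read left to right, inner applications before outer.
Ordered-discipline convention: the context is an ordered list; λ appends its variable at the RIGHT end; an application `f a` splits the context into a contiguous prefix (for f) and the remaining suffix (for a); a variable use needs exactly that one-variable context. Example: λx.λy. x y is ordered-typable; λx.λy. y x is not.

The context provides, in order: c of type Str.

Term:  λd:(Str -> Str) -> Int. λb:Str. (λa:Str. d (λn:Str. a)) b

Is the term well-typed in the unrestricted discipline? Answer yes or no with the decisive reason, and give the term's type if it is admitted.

yes — type-checks (((Str -> Str) -> Int) -> Str -> Int) and nothing is barred; term : ((Str -> Str) -> Int) -> Str -> Int
use counts: c: 0, d [bound]: 1, b [bound]: 1, a [bound]: 1, n [bound]: 0
uses in reading order: d, a, b
typing: ✓ — ((Str -> Str) -> Int) -> Str -> Int
summary: ordered ✗ · linear ✗ · affine ✓ · relevant ✗ · unrestricted ✓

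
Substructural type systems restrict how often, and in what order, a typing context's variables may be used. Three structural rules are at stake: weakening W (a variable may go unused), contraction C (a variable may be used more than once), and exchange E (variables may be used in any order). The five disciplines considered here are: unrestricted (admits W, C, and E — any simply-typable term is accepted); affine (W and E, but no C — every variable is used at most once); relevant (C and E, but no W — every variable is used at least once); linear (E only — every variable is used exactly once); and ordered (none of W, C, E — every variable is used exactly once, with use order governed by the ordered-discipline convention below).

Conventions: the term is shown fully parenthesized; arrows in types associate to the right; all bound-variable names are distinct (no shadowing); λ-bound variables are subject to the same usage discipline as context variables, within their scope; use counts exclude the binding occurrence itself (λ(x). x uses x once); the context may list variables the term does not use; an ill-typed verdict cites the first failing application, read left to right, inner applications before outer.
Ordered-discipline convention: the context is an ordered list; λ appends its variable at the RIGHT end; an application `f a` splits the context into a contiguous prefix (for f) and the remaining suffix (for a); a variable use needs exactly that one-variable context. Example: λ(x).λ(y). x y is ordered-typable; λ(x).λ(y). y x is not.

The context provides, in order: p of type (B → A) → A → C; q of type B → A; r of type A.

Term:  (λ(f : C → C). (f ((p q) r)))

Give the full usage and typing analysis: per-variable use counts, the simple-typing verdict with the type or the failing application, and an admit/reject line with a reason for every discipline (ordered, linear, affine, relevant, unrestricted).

counts: p=1; q=1; r=1; f [bound]=1
use order (left to right): f, p, q, r
typing: the term checks, with type (C → C) → C
ordered: ✗, needs exchange: uses follow f, p, q, r
linear: ✓, p, q, r, f: one use apiece
affine: ✓, p, q, r, f: no repeats, contraction unneeded
relevant: ✓, at least one use each (p, q, r, f)
unrestricted: ✓, well-typed at (C → C) → C; no restrictions here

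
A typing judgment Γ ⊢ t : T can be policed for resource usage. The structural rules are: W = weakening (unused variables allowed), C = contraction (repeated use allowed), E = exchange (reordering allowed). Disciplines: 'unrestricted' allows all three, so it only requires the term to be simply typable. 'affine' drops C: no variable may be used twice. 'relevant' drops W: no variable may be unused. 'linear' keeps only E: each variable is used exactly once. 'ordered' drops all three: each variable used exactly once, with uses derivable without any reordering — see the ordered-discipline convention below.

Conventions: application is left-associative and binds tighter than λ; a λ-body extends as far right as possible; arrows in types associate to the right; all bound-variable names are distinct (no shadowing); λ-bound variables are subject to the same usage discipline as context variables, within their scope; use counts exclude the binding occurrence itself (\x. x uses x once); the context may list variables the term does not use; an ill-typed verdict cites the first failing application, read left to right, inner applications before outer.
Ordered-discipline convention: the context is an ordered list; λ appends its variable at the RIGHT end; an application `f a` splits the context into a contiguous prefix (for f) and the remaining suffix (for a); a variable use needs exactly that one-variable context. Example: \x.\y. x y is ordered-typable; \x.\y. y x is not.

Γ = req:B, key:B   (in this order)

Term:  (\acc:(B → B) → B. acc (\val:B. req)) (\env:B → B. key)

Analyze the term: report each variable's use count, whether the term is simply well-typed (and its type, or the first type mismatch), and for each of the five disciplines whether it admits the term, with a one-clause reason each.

counts: req: 1×, key: 1×, acc (λ-bound): 1×, val (λ-bound): 0×, env (λ-bound): 0×
use order (left to right): acc, req, key
typing: the term checks, with type B
ordered: ✗, unused: val, env — weakening required
linear: ✗, unused: val, env — weakening required
affine: ✓, no duplicate uses among req, key, acc, val, env
relevant: ✗, unused: val, env — weakening required
unrestricted: ✓, well-typed at B; no restrictions here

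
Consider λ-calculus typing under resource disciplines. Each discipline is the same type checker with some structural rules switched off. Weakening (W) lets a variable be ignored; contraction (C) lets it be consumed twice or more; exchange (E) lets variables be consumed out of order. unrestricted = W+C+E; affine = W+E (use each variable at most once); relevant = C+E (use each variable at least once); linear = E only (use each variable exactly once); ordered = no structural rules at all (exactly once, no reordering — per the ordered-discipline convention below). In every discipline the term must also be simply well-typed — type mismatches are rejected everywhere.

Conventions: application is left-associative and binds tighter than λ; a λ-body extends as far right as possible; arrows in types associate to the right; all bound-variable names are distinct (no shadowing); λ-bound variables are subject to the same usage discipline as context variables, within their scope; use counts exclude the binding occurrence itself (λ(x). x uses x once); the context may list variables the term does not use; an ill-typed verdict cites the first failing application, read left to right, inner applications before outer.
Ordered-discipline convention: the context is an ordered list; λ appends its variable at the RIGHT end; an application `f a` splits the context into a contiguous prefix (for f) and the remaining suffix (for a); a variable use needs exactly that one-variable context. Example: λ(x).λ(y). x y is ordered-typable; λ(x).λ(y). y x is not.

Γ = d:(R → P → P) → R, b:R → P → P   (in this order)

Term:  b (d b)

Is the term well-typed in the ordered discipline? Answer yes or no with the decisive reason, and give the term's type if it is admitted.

no — needs contraction — b ×2
use counts: d: 1, b: 2
order of uses: b, d, b
typing: well-typed — term : P → P
per-discipline verdicts: ordered ✗, linear ✗, affine ✗, relevant ✓, unrestricted ✓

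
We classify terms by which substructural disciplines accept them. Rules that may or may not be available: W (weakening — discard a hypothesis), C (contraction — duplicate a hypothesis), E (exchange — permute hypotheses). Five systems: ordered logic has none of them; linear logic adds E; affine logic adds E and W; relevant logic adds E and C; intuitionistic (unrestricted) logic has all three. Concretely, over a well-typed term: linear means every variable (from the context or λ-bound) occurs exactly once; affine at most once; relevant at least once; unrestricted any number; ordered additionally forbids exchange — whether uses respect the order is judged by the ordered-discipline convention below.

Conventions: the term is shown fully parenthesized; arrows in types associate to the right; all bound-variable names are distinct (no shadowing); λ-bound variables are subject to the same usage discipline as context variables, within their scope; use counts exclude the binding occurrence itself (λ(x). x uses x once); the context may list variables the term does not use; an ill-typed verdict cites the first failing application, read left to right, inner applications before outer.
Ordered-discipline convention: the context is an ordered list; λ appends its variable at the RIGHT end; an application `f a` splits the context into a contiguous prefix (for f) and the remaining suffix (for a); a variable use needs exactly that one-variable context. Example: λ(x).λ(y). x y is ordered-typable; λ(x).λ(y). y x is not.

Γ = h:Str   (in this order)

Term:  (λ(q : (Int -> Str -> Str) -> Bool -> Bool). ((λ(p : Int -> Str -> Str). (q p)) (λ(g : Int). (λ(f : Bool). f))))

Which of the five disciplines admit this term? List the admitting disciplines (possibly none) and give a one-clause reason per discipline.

admitting disciplines: none
counts: h: 0×; q [bound]: 1×; p [bound]: 1×; g [bound]: 0×; f [bound]: 1×
order of uses: q, p, f
typing: ill-typed: an argument Int -> Bool -> Bool mismatches the expected Int -> Str -> Str
ordered ✗ (fails simple typing)
linear ✗ (a type mismatch blocks all five)
affine ✗ (the type mismatch rejects it)
relevant ✗ (not simply typable)
unrestricted ✗ (fails simple typing)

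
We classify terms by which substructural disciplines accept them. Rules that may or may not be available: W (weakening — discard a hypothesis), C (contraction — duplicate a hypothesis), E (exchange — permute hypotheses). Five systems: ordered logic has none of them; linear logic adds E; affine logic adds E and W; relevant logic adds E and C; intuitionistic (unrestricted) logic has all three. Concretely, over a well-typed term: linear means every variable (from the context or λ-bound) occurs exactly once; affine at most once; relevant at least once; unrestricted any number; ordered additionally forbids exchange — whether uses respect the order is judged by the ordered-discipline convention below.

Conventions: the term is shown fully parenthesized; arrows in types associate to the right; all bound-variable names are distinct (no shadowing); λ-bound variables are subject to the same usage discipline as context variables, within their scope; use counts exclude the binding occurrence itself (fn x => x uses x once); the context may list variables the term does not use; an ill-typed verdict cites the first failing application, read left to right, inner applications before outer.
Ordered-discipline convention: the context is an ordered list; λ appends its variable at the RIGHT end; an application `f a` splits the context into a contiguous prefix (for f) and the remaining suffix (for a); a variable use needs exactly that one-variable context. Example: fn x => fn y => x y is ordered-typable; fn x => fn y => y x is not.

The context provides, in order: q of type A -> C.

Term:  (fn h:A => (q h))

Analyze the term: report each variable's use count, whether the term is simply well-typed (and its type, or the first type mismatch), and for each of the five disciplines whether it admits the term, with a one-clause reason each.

use counts: q ×1; h (bound) ×1
use order (left to right): q, h
typing: ✓ — A -> C
ordered: ✓, one use each (q, h); ordered split holds
linear: ✓, single use per variable (q, h)
affine: ✓, none of q, h used more than once
relevant: ✓, q, h: all used, weakening unneeded
unrestricted: ✓, typability at A -> C is all that's needed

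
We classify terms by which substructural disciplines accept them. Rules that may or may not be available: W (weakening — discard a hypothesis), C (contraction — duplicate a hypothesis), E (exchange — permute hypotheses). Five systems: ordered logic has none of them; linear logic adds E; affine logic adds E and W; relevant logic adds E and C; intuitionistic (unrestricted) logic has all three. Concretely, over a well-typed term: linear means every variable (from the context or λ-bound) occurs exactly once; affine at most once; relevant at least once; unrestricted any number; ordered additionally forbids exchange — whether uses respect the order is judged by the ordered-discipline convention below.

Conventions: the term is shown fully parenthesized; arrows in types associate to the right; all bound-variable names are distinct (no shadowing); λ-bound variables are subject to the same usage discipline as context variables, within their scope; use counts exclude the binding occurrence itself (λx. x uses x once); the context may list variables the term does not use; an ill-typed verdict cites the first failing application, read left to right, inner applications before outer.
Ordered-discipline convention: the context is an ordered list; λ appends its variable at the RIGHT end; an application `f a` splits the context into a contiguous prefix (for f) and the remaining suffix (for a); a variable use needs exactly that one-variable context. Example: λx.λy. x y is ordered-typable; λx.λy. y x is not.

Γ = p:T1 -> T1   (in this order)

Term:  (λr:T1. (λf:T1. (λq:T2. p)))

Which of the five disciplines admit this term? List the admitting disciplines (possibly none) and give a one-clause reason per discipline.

admitting disciplines: affine, unrestricted
use counts: p: 1; r (bound): 0; f (bound): 0; q (bound): 0
left-to-right use order: p
typing: ✓ — T1 -> T1 -> T2 -> T1 -> T1
ordered ✗ (r, f, q left unused)
linear ✗ (r, f, q left unused)
affine ✓ (at most one use each (p, r, f, q))
relevant ✗ (r, f, q left unused)
unrestricted ✓ (type-checks (T1 -> T1 -> T2 -> T1 -> T1) and nothing is barred)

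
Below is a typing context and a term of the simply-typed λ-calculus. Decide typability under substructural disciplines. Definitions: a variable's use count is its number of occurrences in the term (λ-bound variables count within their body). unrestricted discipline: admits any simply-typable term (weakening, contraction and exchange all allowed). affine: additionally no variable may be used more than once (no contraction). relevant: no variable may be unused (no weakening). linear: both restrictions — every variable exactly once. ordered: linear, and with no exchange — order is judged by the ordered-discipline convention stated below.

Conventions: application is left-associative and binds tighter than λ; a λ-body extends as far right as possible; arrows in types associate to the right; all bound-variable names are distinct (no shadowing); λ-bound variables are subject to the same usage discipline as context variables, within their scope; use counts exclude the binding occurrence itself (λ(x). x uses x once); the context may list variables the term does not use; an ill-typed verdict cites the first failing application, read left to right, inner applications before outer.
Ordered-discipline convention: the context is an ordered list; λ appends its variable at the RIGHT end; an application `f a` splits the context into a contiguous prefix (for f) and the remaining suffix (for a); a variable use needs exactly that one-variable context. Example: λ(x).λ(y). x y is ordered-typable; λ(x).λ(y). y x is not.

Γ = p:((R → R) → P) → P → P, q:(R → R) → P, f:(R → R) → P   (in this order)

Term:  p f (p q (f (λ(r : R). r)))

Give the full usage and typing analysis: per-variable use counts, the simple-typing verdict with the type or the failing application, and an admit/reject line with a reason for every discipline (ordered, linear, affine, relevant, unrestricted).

variable uses: p: 2×, q: 1×, f: 2×, r [bound]: 1×
order of uses: p, f, p, q, f, r
typing: ✓ — P
ordered ✗ (uses contraction: p ×2, f ×2)
linear ✗ (uses contraction: p ×2, f ×2)
affine ✗ (uses contraction: p ×2, f ×2)
relevant ✓ (none of p, q, f, r goes unused)
unrestricted ✓ (typability at P is all that's needed)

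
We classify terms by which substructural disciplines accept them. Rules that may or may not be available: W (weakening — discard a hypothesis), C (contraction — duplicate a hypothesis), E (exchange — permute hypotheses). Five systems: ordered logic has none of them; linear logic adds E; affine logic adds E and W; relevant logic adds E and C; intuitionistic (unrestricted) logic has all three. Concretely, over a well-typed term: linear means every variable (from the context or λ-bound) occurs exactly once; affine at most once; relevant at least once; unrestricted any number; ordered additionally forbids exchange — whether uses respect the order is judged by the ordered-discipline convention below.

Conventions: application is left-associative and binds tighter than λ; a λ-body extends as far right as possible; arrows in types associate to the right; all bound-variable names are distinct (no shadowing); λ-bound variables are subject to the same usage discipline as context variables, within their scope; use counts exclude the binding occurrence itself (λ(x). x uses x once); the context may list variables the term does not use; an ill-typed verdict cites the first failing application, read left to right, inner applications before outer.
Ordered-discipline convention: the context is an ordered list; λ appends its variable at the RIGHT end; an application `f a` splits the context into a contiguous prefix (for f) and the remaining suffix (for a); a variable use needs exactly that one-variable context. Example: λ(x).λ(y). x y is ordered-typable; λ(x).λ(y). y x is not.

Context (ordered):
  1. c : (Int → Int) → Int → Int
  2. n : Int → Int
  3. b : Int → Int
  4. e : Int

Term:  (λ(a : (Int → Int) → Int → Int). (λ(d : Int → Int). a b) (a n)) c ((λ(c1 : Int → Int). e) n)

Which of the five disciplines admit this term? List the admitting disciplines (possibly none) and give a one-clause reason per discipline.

admitted in: unrestricted
use counts: c: 1, n: 2, b: 1, e: 1, a (λ-bound): 2, d (λ-bound): 0, c1 (λ-bound): 0
uses in reading order: a, b, a, n, c, e, n
typing: well-typed at Int
ordered: ✗, n ×2, a ×2 used more than once (contraction); d, c1 never used (weakening)
linear: ✗, n ×2, a ×2 used more than once (contraction); d, c1 never used (weakening)
affine: ✗, n ×2, a ×2 used more than once (contraction)
relevant: ✗, d, c1 never used (weakening)
unrestricted: ✓, type-checks (Int) and nothing is barred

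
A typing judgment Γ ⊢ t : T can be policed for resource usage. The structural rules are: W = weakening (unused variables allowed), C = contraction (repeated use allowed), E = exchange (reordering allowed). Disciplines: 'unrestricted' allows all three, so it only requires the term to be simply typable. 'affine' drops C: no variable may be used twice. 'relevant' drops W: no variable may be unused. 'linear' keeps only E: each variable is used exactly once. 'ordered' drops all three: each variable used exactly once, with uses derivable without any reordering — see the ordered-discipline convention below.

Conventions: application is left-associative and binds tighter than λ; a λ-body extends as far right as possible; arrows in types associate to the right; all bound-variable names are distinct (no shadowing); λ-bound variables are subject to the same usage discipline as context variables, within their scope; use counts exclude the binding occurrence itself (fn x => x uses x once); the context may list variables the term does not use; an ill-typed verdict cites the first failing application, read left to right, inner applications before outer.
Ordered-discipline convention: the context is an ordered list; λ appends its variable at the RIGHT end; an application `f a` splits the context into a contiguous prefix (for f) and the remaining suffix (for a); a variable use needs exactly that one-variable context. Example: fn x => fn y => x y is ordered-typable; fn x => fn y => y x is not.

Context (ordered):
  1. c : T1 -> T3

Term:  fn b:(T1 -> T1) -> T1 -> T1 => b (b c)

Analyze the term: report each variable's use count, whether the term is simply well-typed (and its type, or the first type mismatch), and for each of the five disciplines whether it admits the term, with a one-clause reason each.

counts: c=1, b (λ-bound)=2
use order (left to right): b, b, c
typing: ill-typed: a function awaiting T1 -> T1 gets T1 -> T3
ordered ✗ (a type mismatch blocks all five)
linear ✗ (the type mismatch rejects it)
affine ✗ (not simply typable)
relevant ✗ (fails simple typing)
unrestricted ✗ (a type mismatch blocks all five)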